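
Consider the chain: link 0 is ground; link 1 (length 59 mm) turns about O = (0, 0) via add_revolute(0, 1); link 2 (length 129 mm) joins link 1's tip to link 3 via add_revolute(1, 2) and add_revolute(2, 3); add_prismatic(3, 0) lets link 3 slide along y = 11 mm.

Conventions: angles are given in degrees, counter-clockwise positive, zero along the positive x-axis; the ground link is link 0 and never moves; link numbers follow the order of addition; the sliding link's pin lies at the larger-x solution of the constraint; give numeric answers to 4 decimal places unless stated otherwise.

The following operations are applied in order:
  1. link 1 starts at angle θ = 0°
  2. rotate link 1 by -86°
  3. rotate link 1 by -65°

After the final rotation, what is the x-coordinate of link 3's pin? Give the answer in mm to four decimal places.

geometry: r = 59 mm, L = 129 mm, e = 11 mm; θ starts at 0°
rotate link 1 by -86°: θ ← 0° -86° = -86°
rotate link 1 by -65°: θ ← -86° -65° = -151°
crank pin P = (r cos θ, r sin θ) = (-51.602563, -28.603768)
h = r sin θ − e = -28.603768 − 11 = -39.603768
x = r cos θ + √(L² − h²) = -51.602563 + 122.770280 = 71.167717

71.1677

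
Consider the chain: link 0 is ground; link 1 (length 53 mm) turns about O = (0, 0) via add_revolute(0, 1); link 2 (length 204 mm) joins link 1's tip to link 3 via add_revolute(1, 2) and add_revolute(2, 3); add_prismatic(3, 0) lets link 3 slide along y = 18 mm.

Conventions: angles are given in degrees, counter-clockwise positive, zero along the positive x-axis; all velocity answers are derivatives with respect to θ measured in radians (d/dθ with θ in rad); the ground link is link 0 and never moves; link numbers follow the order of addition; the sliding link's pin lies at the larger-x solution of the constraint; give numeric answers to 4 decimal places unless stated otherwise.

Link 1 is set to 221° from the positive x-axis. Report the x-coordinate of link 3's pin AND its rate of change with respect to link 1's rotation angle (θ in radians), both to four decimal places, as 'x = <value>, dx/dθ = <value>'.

geometry: r = 53 mm, L = 204 mm, e = 18 mm
crank pin P = (r cos θ, r sin θ) = (-39.999608, -34.771129)
h = r sin θ − e = -34.771129 − 18 = -52.771129
x = r cos θ + √(L² − h²) = -39.999608 + 197.056357 = 157.056750
dx/dθ = −r sin θ − h·r cos θ/√(L² − h²) (θ in radians; h = -52.771129) = 24.059348

x = 157.0567, dx/dθ = 24.0593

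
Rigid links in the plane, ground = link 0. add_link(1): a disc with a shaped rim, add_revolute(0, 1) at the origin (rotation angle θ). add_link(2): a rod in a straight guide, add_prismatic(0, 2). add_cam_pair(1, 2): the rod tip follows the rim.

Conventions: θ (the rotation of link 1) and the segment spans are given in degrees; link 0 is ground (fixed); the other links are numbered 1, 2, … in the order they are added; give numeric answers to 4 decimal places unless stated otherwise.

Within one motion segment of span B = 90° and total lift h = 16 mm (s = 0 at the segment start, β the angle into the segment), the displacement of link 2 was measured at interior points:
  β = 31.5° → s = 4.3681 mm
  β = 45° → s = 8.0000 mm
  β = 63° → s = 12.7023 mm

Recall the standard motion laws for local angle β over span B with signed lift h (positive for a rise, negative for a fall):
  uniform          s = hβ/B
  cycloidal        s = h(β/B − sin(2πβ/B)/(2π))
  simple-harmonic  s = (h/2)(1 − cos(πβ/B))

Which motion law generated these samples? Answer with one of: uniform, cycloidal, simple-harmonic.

candidates at β/B = r: uniform s = h·r (linear in β); cycloidal s = h·(r − sin(2πr)/(2π)); simple-harmonic s = (h/2)(1 − cos(πr))
β=31.5°: printed 4.3681 | uniform 5.6000, cycloidal 3.5399, simple-harmonic 4.3681
β=45°: printed 8.0000 | uniform 8.0000, cycloidal 8.0000, simple-harmonic 8.0000
β=63°: printed 12.7023 | uniform 11.2000, cycloidal 13.6218, simple-harmonic 12.7023
only one law matches every sample → simple-harmonic

simple-harmonic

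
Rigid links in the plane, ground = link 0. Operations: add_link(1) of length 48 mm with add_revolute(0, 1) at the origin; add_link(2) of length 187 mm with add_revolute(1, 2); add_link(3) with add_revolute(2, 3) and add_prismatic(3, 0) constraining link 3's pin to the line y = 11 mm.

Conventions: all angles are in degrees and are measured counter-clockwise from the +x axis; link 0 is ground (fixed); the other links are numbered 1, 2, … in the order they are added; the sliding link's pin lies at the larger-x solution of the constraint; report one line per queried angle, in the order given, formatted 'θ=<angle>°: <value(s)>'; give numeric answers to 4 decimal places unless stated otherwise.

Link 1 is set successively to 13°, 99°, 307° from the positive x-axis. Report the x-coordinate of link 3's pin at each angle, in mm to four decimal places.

geometry: r = 48 mm, L = 187 mm, e = 11 mm
θ=13°: crank pin P = (r cos θ, r sin θ) = (46.769763, 10.797651)
θ=13°: h = r sin θ − e = 10.797651 − 11 = -0.202349
θ=13°: x = r cos θ + √(L² − h²) = 46.769763 + 186.999891 = 233.769654
θ=99°: crank pin P = (r cos θ, r sin θ) = (-7.508854, 47.409040)
θ=99°: h = r sin θ − e = 47.409040 − 11 = 36.409040
θ=99°: x = r cos θ + √(L² − h²) = -7.508854 + 183.421323 = 175.912469
θ=307°: crank pin P = (r cos θ, r sin θ) = (28.887121, -38.334504)
θ=307°: h = r sin θ − e = -38.334504 − 11 = -49.334504
θ=307°: x = r cos θ + √(L² − h²) = 28.887121 + 180.374906 = 209.262027

θ=13°: 233.7697
θ=99°: 175.9125
θ=307°: 209.2620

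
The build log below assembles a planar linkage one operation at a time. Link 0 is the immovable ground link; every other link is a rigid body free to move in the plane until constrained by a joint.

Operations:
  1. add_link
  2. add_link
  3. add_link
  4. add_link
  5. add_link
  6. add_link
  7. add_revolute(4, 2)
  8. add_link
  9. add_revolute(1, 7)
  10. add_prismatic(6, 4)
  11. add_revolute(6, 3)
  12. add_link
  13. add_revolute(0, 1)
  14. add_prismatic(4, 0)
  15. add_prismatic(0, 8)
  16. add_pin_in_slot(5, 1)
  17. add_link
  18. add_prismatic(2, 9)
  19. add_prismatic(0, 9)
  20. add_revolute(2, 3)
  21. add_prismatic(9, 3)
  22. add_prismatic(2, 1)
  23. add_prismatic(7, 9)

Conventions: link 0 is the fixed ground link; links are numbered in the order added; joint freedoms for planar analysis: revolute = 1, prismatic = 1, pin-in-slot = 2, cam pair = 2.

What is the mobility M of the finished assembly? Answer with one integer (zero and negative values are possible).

L=1 J1=0 J2=0
add link → L=2 J1=0 J2=0
add link → L=3 J1=0 J2=0
add link → L=4 J1=0 J2=0
add link → L=5 J1=0 J2=0
add link → L=6 J1=0 J2=0
add link → L=7 J1=0 J2=0
R@4,2 dof=1 J1 → L=7 J1=1 J2=0
add link → L=8 J1=1 J2=0
R@1,7 dof=1 J1 → L=8 J1=2 J2=0
P@6,4 dof=1 J1 → L=8 J1=3 J2=0
R@6,3 dof=1 J1 → L=8 J1=4 J2=0
add link → L=9 J1=4 J2=0
R@0,1 dof=1 J1 → L=9 J1=5 J2=0
P@4,0 dof=1 J1 → L=9 J1=6 J2=0
P@0,8 dof=1 J1 → L=9 J1=7 J2=0
PS@5,1 dof=2 J2 → L=9 J1=7 J2=1
add link → L=10 J1=7 J2=1
P@2,9 dof=1 J1 → L=10 J1=8 J2=1
P@0,9 dof=1 J1 → L=10 J1=9 J2=1
R@2,3 dof=1 J1 → L=10 J1=10 J2=1
P@9,3 dof=1 J1 → L=10 J1=11 J2=1
P@2,1 dof=1 J1 → L=10 J1=12 J2=1
P@7,9 dof=1 J1 → L=10 J1=13 J2=1
M=3(L−1)−2J1−J2=3·9−2·13−1=0

M = 0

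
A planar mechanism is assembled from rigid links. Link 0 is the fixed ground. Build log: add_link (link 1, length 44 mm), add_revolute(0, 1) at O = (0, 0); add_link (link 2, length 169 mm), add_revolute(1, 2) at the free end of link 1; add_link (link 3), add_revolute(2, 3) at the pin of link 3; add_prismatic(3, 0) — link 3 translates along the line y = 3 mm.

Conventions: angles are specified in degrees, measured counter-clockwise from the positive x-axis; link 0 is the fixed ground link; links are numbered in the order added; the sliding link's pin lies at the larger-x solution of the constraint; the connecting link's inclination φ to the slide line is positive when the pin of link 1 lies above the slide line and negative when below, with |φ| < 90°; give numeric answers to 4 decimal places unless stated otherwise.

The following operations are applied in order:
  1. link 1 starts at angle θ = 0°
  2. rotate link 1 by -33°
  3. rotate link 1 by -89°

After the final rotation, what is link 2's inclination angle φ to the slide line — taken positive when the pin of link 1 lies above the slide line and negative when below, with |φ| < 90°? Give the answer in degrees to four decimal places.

geometry: r = 44 mm, L = 169 mm, e = 3 mm; θ starts at 0°
rotate link 1 by -33°: θ ← 0° -33° = -33°
rotate link 1 by -89°: θ ← -33° -89° = -122°
h = r sin θ − e = -37.314116 − 3 = -40.314116
sin φ = h / L = -40.314116 / 169 = -0.23854507
φ = arcsin(-0.23854507) = -13.800685°

-13.8007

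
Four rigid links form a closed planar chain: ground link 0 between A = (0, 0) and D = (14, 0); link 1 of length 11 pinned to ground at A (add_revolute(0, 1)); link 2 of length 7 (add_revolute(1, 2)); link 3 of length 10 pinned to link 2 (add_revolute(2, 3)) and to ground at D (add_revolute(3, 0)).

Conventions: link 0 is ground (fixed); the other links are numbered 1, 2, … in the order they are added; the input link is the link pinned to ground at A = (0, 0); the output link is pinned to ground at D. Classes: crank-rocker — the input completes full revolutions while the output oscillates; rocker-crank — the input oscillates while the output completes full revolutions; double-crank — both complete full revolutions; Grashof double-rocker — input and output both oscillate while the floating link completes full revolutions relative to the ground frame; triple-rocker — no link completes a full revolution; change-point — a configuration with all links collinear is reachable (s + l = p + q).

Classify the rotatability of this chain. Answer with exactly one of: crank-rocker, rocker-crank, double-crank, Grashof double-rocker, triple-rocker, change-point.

lengths: ground=14, input=11, coupler=7, output=10
sorted: s=7 (shortest), l=14 (longest), p+q=21
s + l = 21 vs p + q = 21
s + l = p + q → change-point (collinear configuration reachable)

change-point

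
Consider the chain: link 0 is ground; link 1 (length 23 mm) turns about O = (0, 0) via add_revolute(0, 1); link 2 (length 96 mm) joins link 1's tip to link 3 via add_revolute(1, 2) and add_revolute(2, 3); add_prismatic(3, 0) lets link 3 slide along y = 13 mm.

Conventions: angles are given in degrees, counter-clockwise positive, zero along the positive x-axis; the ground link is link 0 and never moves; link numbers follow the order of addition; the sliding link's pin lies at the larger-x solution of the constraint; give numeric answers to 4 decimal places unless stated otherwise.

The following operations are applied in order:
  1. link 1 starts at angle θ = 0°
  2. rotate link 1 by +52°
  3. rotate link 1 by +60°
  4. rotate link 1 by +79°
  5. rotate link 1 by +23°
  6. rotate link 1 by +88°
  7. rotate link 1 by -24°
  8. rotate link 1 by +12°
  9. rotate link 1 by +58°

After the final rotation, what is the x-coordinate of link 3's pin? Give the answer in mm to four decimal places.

geometry: r = 23 mm, L = 96 mm, e = 13 mm; θ starts at 0°
rotate link 1 by +52°: θ ← 0° +52° = 52°
rotate link 1 by +60°: θ ← 52° +60° = 112°
rotate link 1 by +79°: θ ← 112° +79° = 191°
rotate link 1 by +23°: θ ← 191° +23° = 214°
rotate link 1 by +88°: θ ← 214° +88° = 302°
rotate link 1 by -24°: θ ← 302° -24° = 278°
rotate link 1 by +12°: θ ← 278° +12° = 290°
rotate link 1 by +58°: θ ← 290° +58° = 348°
crank pin P = (r cos θ, r sin θ) = (22.497395, -4.781969)
h = r sin θ − e = -4.781969 − 13 = -17.781969
x = r cos θ + √(L² − h²) = 22.497395 + 94.338760 = 116.836155

116.8362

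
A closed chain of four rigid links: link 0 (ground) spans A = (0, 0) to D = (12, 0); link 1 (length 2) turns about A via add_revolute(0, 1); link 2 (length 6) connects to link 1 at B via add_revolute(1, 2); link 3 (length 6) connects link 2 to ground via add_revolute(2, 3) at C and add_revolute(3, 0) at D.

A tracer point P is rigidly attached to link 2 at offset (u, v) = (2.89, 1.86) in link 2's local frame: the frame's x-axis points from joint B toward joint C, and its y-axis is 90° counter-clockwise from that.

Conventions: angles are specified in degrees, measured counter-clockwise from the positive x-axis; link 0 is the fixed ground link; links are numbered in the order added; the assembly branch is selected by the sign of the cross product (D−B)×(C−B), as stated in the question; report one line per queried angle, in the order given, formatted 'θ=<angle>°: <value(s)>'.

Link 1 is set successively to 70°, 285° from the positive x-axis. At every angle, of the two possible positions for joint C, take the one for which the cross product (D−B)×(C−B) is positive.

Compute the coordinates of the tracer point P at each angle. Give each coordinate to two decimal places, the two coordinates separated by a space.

A=(0,0), D=(12.00,0)
θ=70°: B = A + 2.00·(cos70°, sin70°) = (0.6840, 1.8794)
θ=70°: |BD| = 11.4710
θ=70°: circle(B,6.00) ∩ circle(D,6.00): a=5.7355, h=1.7619
θ=70°:   candidates: C₊=(6.6307,2.6778) cross=20.211; C₋=(6.0534,-0.7984) cross=-20.211
θ=70°:   branch + wants cross > 0 → take C=(6.6307,2.6778) (cross=20.211)
θ=70°: ex = (C−B)/|BC| = (0.9911,0.1331); ey = (-0.1331,0.9911)
θ=70°: P = B + 2.89·ex + 1.86·ey = (3.3008,4.1074)
θ=285°: B = A + 2.00·(cos285°, sin285°) = (0.5176, -1.9319)
θ=285°: |BD| = 11.6437
θ=285°: circle(B,6.00) ∩ circle(D,6.00): a=5.8219, h=1.4511
θ=285°:   candidates: C₊=(6.0181,0.4651) cross=16.897; C₋=(6.4996,-2.3970) cross=-16.897
θ=285°:   branch + wants cross > 0 → take C=(6.0181,0.4651) (cross=16.897)
θ=285°: ex = (C−B)/|BC| = (0.9167,0.3995); ey = (-0.3995,0.9167)
θ=285°: P = B + 2.89·ex + 1.86·ey = (2.4239,0.9278)

θ=70°: 3.30 4.11
θ=285°: 2.42 0.93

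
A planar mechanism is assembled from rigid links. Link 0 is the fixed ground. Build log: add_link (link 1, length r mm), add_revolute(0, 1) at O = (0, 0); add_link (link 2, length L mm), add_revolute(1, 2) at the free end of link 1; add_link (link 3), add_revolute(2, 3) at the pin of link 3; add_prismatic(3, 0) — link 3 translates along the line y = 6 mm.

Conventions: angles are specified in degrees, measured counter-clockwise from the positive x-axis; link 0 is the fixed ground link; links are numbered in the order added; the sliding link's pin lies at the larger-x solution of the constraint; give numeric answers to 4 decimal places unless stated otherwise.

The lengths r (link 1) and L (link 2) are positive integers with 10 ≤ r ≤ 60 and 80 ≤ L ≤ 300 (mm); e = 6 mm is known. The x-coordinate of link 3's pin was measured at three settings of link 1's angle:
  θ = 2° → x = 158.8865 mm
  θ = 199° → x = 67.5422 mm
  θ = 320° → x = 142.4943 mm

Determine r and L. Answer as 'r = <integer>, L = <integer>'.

constraint per measurement: (x − r cos θ)² + (r sin θ − e)² = L²
subtracting the θ₁ and θ₂ equations cancels the r² and L² terms:
r = (x₁² − x₂²) / (2[(x₁cos θ₁ + e sin θ₁) − (x₂cos θ₂ + e sin θ₂)]) = 46.0000 → r = 46
L² = (x₁ − r cos θ₁)² + (r sin θ₁ − e)² = 12769.0020 → L = 113.0000 → L = 113
check at θ₃=320°: x = 142.4943 (printed 142.4943) ✓

r = 46, L = 113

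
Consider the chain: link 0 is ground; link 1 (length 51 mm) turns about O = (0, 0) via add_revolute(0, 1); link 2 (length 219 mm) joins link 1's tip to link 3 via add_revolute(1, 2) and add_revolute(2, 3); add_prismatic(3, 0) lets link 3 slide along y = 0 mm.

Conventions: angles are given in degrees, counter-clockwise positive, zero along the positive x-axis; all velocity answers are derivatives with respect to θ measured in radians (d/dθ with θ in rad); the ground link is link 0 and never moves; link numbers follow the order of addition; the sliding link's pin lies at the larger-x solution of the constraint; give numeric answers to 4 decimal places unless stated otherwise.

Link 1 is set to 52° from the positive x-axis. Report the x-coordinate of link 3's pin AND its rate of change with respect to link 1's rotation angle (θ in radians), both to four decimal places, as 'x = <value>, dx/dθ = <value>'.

geometry: r = 51 mm, L = 219 mm, e = 0 mm
crank pin P = (r cos θ, r sin θ) = (31.398735, 40.188548)
h = r sin θ − e = 40.188548 − 0 = 40.188548
x = r cos θ + √(L² − h²) = 31.398735 + 215.280934 = 246.679669
dx/dθ = −r sin θ − h·r cos θ/√(L² − h²) (θ in radians; h = 40.188548) = -46.050050

x = 246.6797, dx/dθ = -46.0501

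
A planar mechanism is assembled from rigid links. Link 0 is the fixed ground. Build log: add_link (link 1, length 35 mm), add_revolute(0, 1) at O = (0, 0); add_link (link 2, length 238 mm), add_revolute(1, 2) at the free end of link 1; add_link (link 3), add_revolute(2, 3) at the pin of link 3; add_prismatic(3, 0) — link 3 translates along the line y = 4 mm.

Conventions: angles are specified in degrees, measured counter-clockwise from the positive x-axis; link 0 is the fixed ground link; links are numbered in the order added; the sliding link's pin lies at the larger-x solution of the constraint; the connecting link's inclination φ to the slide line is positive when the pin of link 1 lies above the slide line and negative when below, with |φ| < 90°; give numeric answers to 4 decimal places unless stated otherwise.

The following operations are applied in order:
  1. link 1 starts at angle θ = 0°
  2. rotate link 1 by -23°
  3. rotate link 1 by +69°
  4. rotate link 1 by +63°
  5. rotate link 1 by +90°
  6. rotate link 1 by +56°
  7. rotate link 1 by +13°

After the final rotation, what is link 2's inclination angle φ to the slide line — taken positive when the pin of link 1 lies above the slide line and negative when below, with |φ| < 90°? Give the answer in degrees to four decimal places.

geometry: r = 35 mm, L = 238 mm, e = 4 mm; θ starts at 0°
rotate link 1 by -23°: θ ← 0° -23° = -23°
rotate link 1 by +69°: θ ← -23° +69° = 46°
rotate link 1 by +63°: θ ← 46° +63° = 109°
rotate link 1 by +90°: θ ← 109° +90° = 199°
rotate link 1 by +56°: θ ← 199° +56° = 255°
rotate link 1 by +13°: θ ← 255° +13° = 268°
h = r sin θ − e = -34.978679 − 4 = -38.978679
sin φ = h / L = -38.978679 / 238 = -0.16377596
φ = arcsin(-0.16377596) = -9.426135°

-9.4261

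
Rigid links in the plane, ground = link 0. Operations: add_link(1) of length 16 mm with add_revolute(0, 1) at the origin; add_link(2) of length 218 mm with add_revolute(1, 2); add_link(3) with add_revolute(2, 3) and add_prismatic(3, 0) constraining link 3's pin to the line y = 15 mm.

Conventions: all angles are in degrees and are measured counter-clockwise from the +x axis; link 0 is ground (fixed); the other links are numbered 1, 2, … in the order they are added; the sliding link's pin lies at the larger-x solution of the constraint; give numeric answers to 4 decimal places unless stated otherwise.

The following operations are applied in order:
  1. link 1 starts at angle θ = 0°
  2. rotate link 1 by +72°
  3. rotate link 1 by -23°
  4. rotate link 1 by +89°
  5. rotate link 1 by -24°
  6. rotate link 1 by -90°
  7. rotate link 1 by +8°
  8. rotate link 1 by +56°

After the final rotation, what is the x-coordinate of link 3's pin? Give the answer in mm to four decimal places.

geometry: r = 16 mm, L = 218 mm, e = 15 mm; θ starts at 0°
rotate link 1 by +72°: θ ← 0° +72° = 72°
rotate link 1 by -23°: θ ← 72° -23° = 49°
rotate link 1 by +89°: θ ← 49° +89° = 138°
rotate link 1 by -24°: θ ← 138° -24° = 114°
rotate link 1 by -90°: θ ← 114° -90° = 24°
rotate link 1 by +8°: θ ← 24° +8° = 32°
rotate link 1 by +56°: θ ← 32° +56° = 88°
crank pin P = (r cos θ, r sin θ) = (0.558392, 15.990253)
h = r sin θ − e = 15.990253 − 15 = 0.990253
x = r cos θ + √(L² − h²) = 0.558392 + 217.997751 = 218.556143

218.5561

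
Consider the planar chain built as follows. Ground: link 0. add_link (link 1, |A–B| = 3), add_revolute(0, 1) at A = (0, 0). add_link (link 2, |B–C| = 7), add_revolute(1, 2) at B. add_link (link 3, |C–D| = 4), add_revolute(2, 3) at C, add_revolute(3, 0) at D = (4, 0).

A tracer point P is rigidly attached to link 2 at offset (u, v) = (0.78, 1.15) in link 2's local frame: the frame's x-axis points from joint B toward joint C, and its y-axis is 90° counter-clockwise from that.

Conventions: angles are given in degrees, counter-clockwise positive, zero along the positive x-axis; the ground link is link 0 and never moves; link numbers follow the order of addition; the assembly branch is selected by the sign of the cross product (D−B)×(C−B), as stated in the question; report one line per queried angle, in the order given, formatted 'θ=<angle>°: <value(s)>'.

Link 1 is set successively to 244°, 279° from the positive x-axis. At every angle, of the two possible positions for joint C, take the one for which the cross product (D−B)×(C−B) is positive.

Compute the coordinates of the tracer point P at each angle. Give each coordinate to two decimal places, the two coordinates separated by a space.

A=(0,0), D=(4.00,0)
θ=244°: B = A + 3.00·(cos244°, sin244°) = (-1.3151, -2.6964)
θ=244°: |BD| = 5.9599
θ=244°: circle(B,7.00) ∩ circle(D,4.00): a=5.7485, h=3.9944
θ=244°:   candidates: C₊=(2.0043,3.4666) cross=23.806; C₋=(5.6185,-3.6579) cross=-23.806
θ=244°:   branch + wants cross > 0 → take C=(2.0043,3.4666) (cross=23.806)
θ=244°: ex = (C−B)/|BC| = (0.4742,0.8804); ey = (-0.8804,0.4742)
θ=244°: P = B + 0.78·ex + 1.15·ey = (-1.9577,-1.4643)
θ=279°: B = A + 3.00·(cos279°, sin279°) = (0.4693, -2.9631)
θ=279°: |BD| = 4.6093
θ=279°: circle(B,7.00) ∩ circle(D,4.00): a=5.8844, h=3.7913
θ=279°:   candidates: C₊=(2.5395,3.7238) cross=17.475; C₋=(7.4139,-2.0845) cross=-17.475
θ=279°:   branch + wants cross > 0 → take C=(2.5395,3.7238) (cross=17.475)
θ=279°: ex = (C−B)/|BC| = (0.2957,0.9553); ey = (-0.9553,0.2957)
θ=279°: P = B + 0.78·ex + 1.15·ey = (-0.3986,-1.8779)

θ=244°: -1.96 -1.46
θ=279°: -0.40 -1.88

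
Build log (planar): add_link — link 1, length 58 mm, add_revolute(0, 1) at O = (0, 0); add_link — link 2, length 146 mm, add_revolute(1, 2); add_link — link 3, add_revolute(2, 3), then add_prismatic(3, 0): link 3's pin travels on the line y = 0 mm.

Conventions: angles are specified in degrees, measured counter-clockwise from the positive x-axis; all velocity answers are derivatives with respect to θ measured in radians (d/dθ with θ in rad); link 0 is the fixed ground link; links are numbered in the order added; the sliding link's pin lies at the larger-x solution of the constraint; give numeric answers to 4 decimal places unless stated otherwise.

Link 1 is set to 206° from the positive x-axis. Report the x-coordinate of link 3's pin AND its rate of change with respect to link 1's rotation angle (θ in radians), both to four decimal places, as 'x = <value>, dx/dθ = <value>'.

geometry: r = 58 mm, L = 146 mm, e = 0 mm
crank pin P = (r cos θ, r sin θ) = (-52.130055, -25.425527)
h = r sin θ − e = -25.425527 − 0 = -25.425527
x = r cos θ + √(L² − h²) = -52.130055 + 143.769060 = 91.639005
dx/dθ = −r sin θ − h·r cos θ/√(L² − h²) (θ in radians; h = -25.425527) = 16.206338

x = 91.6390, dx/dθ = 16.2063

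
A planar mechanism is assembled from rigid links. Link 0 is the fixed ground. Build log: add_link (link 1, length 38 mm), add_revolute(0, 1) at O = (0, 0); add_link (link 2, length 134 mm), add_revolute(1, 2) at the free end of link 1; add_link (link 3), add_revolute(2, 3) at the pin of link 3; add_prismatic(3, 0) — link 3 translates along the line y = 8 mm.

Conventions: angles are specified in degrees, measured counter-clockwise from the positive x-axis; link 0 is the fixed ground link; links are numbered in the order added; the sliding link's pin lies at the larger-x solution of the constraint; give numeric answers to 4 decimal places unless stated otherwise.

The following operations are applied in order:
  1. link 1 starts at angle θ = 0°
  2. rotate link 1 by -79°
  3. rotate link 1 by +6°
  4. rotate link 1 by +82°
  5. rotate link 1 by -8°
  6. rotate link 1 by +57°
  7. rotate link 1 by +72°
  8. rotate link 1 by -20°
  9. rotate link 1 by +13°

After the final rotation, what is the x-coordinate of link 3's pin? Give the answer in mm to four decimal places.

geometry: r = 38 mm, L = 134 mm, e = 8 mm; θ starts at 0°
rotate link 1 by -79°: θ ← 0° -79° = -79°
rotate link 1 by +6°: θ ← -79° +6° = -73°
rotate link 1 by +82°: θ ← -73° +82° = 9°
rotate link 1 by -8°: θ ← 9° -8° = 1°
rotate link 1 by +57°: θ ← 1° +57° = 58°
rotate link 1 by +72°: θ ← 58° +72° = 130°
rotate link 1 by -20°: θ ← 130° -20° = 110°
rotate link 1 by +13°: θ ← 110° +13° = 123°
crank pin P = (r cos θ, r sin θ) = (-20.696283, 31.869482)
h = r sin θ − e = 31.869482 − 8 = 23.869482
x = r cos θ + √(L² − h²) = -20.696283 + 131.856922 = 111.160639

111.1606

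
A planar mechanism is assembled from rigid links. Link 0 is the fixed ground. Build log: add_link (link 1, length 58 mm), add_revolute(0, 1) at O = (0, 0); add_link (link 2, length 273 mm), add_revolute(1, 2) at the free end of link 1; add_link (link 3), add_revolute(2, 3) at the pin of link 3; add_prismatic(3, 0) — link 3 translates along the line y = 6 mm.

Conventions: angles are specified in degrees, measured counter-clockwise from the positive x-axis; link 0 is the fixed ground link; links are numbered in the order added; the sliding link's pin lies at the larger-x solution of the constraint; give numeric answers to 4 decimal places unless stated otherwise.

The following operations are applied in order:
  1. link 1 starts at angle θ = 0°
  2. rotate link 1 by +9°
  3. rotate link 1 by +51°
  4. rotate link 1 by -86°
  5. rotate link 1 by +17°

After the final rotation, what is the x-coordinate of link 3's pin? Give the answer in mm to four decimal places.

geometry: r = 58 mm, L = 273 mm, e = 6 mm; θ starts at 0°
rotate link 1 by +9°: θ ← 0° +9° = 9°
rotate link 1 by +51°: θ ← 9° +51° = 60°
rotate link 1 by -86°: θ ← 60° -86° = -26°
rotate link 1 by +17°: θ ← -26° +17° = -9°
crank pin P = (r cos θ, r sin θ) = (57.285924, -9.073199)
h = r sin θ − e = -9.073199 − 6 = -15.073199
x = r cos θ + √(L² − h²) = 57.285924 + 272.583563 = 329.869486

329.8695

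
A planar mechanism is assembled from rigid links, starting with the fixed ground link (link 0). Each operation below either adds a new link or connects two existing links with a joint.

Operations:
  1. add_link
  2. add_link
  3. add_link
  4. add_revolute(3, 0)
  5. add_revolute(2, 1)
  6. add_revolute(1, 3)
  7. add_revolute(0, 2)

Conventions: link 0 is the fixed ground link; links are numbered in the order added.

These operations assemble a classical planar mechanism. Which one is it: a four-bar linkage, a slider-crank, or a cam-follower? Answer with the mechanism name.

links: 4 (incl. ground); joints: 4 revolute, 0 prismatic, 0 higher (cam) pair, forming one closed loop
4 links in a single 4R loop → four-bar linkage

four-bar linkage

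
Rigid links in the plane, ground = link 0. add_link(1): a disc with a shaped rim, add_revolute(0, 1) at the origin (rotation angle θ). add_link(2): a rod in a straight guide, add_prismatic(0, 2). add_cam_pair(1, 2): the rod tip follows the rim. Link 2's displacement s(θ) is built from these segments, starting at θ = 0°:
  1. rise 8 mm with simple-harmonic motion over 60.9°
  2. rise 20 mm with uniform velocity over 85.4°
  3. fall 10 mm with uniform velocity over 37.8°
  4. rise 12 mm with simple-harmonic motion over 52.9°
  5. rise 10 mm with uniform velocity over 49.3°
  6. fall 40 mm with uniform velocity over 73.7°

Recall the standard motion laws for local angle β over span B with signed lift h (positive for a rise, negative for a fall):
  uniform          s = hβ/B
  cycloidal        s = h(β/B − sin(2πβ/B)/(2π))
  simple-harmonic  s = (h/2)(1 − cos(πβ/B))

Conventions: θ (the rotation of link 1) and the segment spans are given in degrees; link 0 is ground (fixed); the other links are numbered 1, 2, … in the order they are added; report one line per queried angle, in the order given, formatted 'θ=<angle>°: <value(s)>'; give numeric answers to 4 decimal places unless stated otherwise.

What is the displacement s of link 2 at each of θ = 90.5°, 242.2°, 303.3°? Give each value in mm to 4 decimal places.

segment 1 (0° to 60.9°, simple-harmonic, h = 8) is passed completely: s = 0.0000 + (8) = 8.0000
θ = 90.5° falls in segment 2 (60.9° to 146.3°, uniform, h = 20): β = 90.5 − 60.9 = 29.6°, B = 85.4°; Δs = 20·29.6/85.4 = 6.9321; s = 8.0000 + 6.9321 = 14.9321
segment 2 (60.9° to 146.3°, uniform, h = 20) is passed completely: s = 8.0000 + (20) = 28.0000
segment 3 (146.3° to 184.1°, uniform, h = -10) is passed completely: s = 28.0000 + (-10) = 18.0000
segment 4 (184.1° to 237°, simple-harmonic, h = 12) is passed completely: s = 18.0000 + (12) = 30.0000
θ = 242.2° falls in segment 5 (237° to 286.3°, uniform, h = 10): β = 242.2 − 237 = 5.2°, B = 49.3°; Δs = 10·5.2/49.3 = 1.0548; s = 30.0000 + 1.0548 = 31.0548
segment 5 (237° to 286.3°, uniform, h = 10) is passed completely: s = 30.0000 + (10) = 40.0000
θ = 303.3° falls in segment 6 (286.3° to 360°, uniform, h = -40): β = 303.3 − 286.3 = 17°, B = 73.7°; Δs = -40·17/73.7 = -9.2266; s = 40.0000 − 9.2266 = 30.7734

θ=90.5°: 14.9321
θ=242.2°: 31.0548
θ=303.3°: 30.7734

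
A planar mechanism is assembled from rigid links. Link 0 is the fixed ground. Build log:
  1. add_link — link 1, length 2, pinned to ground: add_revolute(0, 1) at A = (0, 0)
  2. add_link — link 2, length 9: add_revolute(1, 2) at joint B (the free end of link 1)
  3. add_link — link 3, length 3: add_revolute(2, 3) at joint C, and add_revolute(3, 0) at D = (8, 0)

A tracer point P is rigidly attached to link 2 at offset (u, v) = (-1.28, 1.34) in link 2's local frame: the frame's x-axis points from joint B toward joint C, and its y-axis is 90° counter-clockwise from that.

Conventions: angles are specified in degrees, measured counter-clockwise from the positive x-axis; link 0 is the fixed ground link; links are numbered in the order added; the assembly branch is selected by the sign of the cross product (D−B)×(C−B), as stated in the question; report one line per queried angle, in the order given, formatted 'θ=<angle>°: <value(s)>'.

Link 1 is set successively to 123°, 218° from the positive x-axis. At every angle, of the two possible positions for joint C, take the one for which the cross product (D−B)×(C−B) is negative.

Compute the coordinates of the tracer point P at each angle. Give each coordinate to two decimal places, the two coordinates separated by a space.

A=(0,0), D=(8.00,0)
θ=123°: B = A + 2.00·(cos123°, sin123°) = (-1.0893, 1.6773)
θ=123°: |BD| = 9.2428
θ=123°: circle(B,9.00) ∩ circle(D,3.00): a=8.5163, h=2.9107
θ=123°:   candidates: C₊=(7.8139,2.9942) cross=26.903; C₋=(6.7574,-2.7306) cross=-26.903
θ=123°:   branch - wants cross < 0 → take C=(6.7574,-2.7306) (cross=-26.903)
θ=123°: ex = (C−B)/|BC| = (0.8719,-0.4898); ey = (0.4898,0.8719)
θ=123°: P = B + -1.28·ex + 1.34·ey = (-1.5490,3.4725)
θ=218°: B = A + 2.00·(cos218°, sin218°) = (-1.5760, -1.2313)
θ=218°: |BD| = 9.6549
θ=218°: circle(B,9.00) ∩ circle(D,3.00): a=8.5561, h=2.7916
θ=218°:   candidates: C₊=(6.5542,2.6286) cross=26.952; C₋=(7.2663,-2.9089) cross=-26.952
θ=218°:   branch - wants cross < 0 → take C=(7.2663,-2.9089) (cross=-26.952)
θ=218°: ex = (C−B)/|BC| = (0.9825,-0.1864); ey = (0.1864,0.9825)
θ=218°: P = B + -1.28·ex + 1.34·ey = (-2.5838,0.3238)

θ=123°: -1.55 3.47
θ=218°: -2.58 0.32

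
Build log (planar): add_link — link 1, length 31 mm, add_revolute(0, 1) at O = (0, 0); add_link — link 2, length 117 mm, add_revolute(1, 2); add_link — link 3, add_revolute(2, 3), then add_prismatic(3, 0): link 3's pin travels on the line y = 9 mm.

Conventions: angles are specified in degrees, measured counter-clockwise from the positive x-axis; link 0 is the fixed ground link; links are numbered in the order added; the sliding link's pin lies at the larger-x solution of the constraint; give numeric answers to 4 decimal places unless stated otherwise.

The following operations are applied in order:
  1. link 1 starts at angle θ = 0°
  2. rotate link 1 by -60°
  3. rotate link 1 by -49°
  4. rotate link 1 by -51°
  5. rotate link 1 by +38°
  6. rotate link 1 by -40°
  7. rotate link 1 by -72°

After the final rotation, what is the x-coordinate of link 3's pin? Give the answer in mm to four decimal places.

geometry: r = 31 mm, L = 117 mm, e = 9 mm; θ starts at 0°
rotate link 1 by -60°: θ ← 0° -60° = -60°
rotate link 1 by -49°: θ ← -60° -49° = -109°
rotate link 1 by -51°: θ ← -109° -51° = -160°
rotate link 1 by +38°: θ ← -160° +38° = -122°
rotate link 1 by -40°: θ ← -122° -40° = -162°
rotate link 1 by -72°: θ ← -162° -72° = -234°
crank pin P = (r cos θ, r sin θ) = (-18.221343, 25.079527)
h = r sin θ − e = 25.079527 − 9 = 16.079527
x = r cos θ + √(L² − h²) = -18.221343 + 115.889813 = 97.668470

97.6685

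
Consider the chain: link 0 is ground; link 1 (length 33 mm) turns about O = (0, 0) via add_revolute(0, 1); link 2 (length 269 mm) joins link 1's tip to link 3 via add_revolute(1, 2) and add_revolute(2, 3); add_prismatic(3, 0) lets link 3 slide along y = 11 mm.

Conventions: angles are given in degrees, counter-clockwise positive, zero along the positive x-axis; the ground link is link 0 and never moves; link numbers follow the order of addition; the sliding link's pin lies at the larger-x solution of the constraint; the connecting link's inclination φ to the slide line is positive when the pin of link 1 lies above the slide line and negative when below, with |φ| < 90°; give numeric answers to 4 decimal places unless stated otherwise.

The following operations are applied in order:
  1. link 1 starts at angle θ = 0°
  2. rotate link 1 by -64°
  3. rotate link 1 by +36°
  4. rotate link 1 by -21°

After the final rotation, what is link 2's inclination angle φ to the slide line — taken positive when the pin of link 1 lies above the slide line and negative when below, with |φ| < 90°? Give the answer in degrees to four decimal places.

geometry: r = 33 mm, L = 269 mm, e = 11 mm; θ starts at 0°
rotate link 1 by -64°: θ ← 0° -64° = -64°
rotate link 1 by +36°: θ ← -64° +36° = -28°
rotate link 1 by -21°: θ ← -28° -21° = -49°
h = r sin θ − e = -24.905416 − 11 = -35.905416
sin φ = h / L = -35.905416 / 269 = -0.13347738
φ = arcsin(-0.13347738) = -7.670584°

-7.6706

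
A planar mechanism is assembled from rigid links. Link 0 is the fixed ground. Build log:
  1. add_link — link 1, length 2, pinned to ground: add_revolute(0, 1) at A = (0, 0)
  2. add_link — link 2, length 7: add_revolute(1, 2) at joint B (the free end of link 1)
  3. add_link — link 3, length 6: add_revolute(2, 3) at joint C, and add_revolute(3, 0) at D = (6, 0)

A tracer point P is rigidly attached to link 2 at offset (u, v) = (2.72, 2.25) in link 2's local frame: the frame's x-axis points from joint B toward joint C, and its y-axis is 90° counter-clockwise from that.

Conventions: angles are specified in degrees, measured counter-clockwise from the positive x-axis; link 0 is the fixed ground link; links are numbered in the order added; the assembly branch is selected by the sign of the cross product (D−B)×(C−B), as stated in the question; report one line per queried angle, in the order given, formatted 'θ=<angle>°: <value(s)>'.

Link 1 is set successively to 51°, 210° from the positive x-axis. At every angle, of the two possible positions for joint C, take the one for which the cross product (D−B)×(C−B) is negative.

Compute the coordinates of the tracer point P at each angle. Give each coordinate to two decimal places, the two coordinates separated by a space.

A=(0,0), D=(6.00,0)
θ=51°: B = A + 2.00·(cos51°, sin51°) = (1.2586, 1.5543)
θ=51°: |BD| = 4.9896
θ=51°: circle(B,7.00) ∩ circle(D,6.00): a=3.7975, h=5.8804
θ=51°:   candidates: C₊=(6.6990,5.9591) cross=29.341; C₋=(3.0354,-5.2165) cross=-29.341
θ=51°:   branch - wants cross < 0 → take C=(3.0354,-5.2165) (cross=-29.341)
θ=51°: ex = (C−B)/|BC| = (0.2538,-0.9672); ey = (0.9672,0.2538)
θ=51°: P = B + 2.72·ex + 2.25·ey = (4.1254,-0.5055)
θ=210°: B = A + 2.00·(cos210°, sin210°) = (-1.7321, -1.0000)
θ=210°: |BD| = 7.7964
θ=210°: circle(B,7.00) ∩ circle(D,6.00): a=4.7319, h=5.1584
θ=210°:   candidates: C₊=(2.2992,4.7227) cross=40.217; C₋=(3.6224,-5.5088) cross=-40.217
θ=210°:   branch - wants cross < 0 → take C=(3.6224,-5.5088) (cross=-40.217)
θ=210°: ex = (C−B)/|BC| = (0.7649,-0.6441); ey = (0.6441,0.7649)
θ=210°: P = B + 2.72·ex + 2.25·ey = (1.7978,-1.0309)

θ=51°: 4.13 -0.51
θ=210°: 1.80 -1.03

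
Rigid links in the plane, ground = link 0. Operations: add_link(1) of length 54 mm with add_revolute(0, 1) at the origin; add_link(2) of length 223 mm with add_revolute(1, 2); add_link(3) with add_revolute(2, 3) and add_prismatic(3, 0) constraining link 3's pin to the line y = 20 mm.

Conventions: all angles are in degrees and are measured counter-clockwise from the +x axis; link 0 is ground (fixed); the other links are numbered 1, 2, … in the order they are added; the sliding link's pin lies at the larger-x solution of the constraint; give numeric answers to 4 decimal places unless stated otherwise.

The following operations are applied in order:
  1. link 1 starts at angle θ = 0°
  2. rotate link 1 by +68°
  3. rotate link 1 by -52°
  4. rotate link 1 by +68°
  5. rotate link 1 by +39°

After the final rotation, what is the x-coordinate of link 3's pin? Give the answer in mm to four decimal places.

geometry: r = 54 mm, L = 223 mm, e = 20 mm; θ starts at 0°
rotate link 1 by +68°: θ ← 0° +68° = 68°
rotate link 1 by -52°: θ ← 68° -52° = 16°
rotate link 1 by +68°: θ ← 16° +68° = 84°
rotate link 1 by +39°: θ ← 84° +39° = 123°
crank pin P = (r cos θ, r sin θ) = (-29.410508, 45.288211)
h = r sin θ − e = 45.288211 − 20 = 25.288211
x = r cos θ + √(L² − h²) = -29.410508 + 221.561518 = 192.151010

192.1510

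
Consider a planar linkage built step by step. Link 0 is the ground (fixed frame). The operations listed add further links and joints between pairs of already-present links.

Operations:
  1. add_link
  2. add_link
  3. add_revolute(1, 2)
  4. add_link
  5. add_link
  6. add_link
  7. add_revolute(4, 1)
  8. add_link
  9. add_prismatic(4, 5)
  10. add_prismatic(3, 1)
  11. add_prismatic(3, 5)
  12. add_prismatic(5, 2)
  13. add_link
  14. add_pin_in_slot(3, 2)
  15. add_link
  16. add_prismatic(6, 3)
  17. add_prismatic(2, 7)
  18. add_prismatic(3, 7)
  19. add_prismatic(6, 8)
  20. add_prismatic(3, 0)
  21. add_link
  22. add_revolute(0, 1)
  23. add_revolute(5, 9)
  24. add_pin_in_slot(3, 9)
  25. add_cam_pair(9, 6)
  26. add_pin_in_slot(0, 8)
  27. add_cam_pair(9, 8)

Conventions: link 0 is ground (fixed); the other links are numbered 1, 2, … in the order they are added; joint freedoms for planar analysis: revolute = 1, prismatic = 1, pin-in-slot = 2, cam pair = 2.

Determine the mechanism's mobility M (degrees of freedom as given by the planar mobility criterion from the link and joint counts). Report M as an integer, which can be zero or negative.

(L,J1,J2)=(1,0,0); link0 fixed
link1: (2,0,0)
link2: (3,0,0)
R 1-2 [J1]: (3,1,0)
link3: (4,1,0)
link4: (5,1,0)
link5: (6,1,0)
R 4-1 [J1]: (6,2,0)
link6: (7,2,0)
P 4-5 [J1]: (7,3,0)
P 3-1 [J1]: (7,4,0)
P 3-5 [J1]: (7,5,0)
P 5-2 [J1]: (7,6,0)
link7: (8,6,0)
PS 3-2 [J2]: (8,6,1)
link8: (9,6,1)
P 6-3 [J1]: (9,7,1)
P 2-7 [J1]: (9,8,1)
P 3-7 [J1]: (9,9,1)
P 6-8 [J1]: (9,10,1)
P 3-0 [J1]: (9,11,1)
link9: (10,11,1)
R 0-1 [J1]: (10,12,1)
R 5-9 [J1]: (10,13,1)
PS 3-9 [J2]: (10,13,2)
C 9-6 [J2]: (10,13,3)
PS 0-8 [J2]: (10,13,4)
C 9-8 [J2]: (10,13,5)
Grübler: 3·9 − 2·13 − 5 = -4

M = -4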